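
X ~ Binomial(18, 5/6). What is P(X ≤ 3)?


P(X ≤ 3) = Σ P(X=i) for i=0..3
P(X=0) = 1/101559956668416
P(X=1) = 5/5642219814912
P(X=2) = 425/11284439629824
P(X=3) = 2125/2115832430592
Sum = 26479/25389989167104

P(X ≤ 3) = 26479/25389989167104 ≈ 0.00%


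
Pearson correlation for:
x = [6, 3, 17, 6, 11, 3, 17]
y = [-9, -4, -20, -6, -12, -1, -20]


n=7, Σx=63, Σy=-72, Σxy=-917, Σx²=789, Σy²=1078
r = (7×(-917) - 63×(-72))/√((7×789 - 63²)(7×1078 - (-72)²))
= -1883/√(1554×2362) = -1883/√3670548 ≈ -1883/1915.8674 ≈ -0.9828

r ≈ -0.9828


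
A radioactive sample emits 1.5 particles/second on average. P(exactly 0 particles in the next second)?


Poisson(λ=1.5): P(X=0) = e^(-λ)×λ^k/k!
= e^(-1.5) × 1.5^0 / 0!
≈ 0.2231301601 × 1 / 1 ≈ 0.223130

P(X=0) ≈ 0.223130 ≈ 22.31%


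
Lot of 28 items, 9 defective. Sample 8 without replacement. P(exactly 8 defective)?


Hypergeometric: C(9,8)×C(19,0)/C(28,8)
= 9×1/3108105 = 1/345345

P(X=8) = 1/345345 ≈ 0.00%


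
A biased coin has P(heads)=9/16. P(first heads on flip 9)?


Geometric: P(X=9) = (1-p)^(k-1)×p = (7/16)^8×9/16 = 51883209/68719476736

P(X=9) = 51883209/68719476736 ≈ 0.08%


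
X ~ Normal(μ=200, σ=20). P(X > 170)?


z = (170-200)/20 = -1.5
P(X > 170) = 1 - P(Z ≤ -1.5) = 1 - 0.0668 = 0.9332

P(X > 170) ≈ 0.9332


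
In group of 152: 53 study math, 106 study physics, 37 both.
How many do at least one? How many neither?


|A∪B| = 53+106-37 = 122
Neither = 152-122 = 30

At least one: 122; Neither: 30


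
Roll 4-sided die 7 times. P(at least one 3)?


P(no 3)^7 = (3/4)^7 = 2187/16384
P(≥1) = 1 - 2187/16384 = 14197/16384

P = 14197/16384 ≈ 86.65%


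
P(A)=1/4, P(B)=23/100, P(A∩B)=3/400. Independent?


P(A)×P(B) = 23/400
P(A∩B) = 3/400
Not equal → NOT independent

No, not independent


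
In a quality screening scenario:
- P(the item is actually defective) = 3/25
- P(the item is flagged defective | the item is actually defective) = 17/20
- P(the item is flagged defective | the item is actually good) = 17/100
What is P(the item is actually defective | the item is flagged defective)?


Using Bayes' theorem:
P(A|B) = P(B|A)·P(A) / P(B)

P(the item is flagged defective) = 17/20 × 3/25 + 17/100 × 22/25
= 51/500 + 187/1250 = 629/2500

P(the item is actually defective|the item is flagged defective) = (51/500) / (629/2500) = 15/37

P(the item is actually defective|the item is flagged defective) = 15/37 ≈ 40.54%


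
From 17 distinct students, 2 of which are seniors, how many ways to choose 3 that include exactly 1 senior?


Choose 1 of the 2 seniors and 2 of the other 15 students:
C(2,1)×C(15,2) = 2×105 = 210

210


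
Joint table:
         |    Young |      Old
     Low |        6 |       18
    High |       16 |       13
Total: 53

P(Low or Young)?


P(Low∨Young) = P(Low) + P(Young) - P(Low∧Young)
= (24 + 22 - 6)/53 = 40/53

P = 40/53 ≈ 75.47%


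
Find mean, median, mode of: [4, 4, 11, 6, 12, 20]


Sorted: [4, 4, 6, 11, 12, 20]
Mean = 57/6 = 19/2
Median = 17/2
Freq: {4: 2, 11: 1, 6: 1, 12: 1, 20: 1}
Mode: [4]

Mean=19/2, Median=17/2, Mode=4


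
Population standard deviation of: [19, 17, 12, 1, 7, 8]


Mean = 64/6 = 32/3
  (19-32/3)²=625/9
  (17-32/3)²=361/9
  (12-32/3)²=16/9
  (1-32/3)²=841/9
  (7-32/3)²=121/9
  (8-32/3)²=64/9
Σ(x-μ)² = 676/3
σ² = (676/3)/6 = 338/9

σ = √(338/9) ≈ 6.1283


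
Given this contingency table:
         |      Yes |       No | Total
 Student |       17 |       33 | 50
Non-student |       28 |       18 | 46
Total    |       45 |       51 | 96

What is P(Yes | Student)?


P(Yes | Student) = 17/(17+33) = 17/50

P(Yes|Student) = 17/50 ≈ 34.00%


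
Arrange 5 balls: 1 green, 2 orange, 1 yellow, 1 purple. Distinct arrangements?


5!/(1!×2!×1!×1!) = 60

60


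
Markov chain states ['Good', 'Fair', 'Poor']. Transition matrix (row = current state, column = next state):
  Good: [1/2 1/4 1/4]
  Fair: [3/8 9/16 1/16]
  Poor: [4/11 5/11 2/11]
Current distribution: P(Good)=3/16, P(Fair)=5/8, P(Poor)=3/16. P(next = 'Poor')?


P(next=Poor) = Σᵢ P(now=i)×P(i→Poor)
= 3/16×1/4 + 5/8×1/16 + 3/16×2/11
= 3/64 + 5/128 + 3/88 = 169/1408

P = 169/1408 ≈ 0.1200


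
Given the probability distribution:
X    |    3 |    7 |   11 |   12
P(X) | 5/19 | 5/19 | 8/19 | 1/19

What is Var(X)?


E[X] = 150/19
E[X²] = 1402/19
Var(X) = E[X²] - (E[X])² = 1402/19 - 22500/361 = 4138/361

Var(X) = 4138/361 ≈ 11.4626


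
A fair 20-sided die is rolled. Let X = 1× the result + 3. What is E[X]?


E[die] = (1+20)/2 = 21/2
E[X] = 1×21/2 + 3 = 27/2

E[X] = 27/2


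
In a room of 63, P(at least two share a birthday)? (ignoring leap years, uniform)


P(all different) = Π(365-i)/365 for i=0..62
= 0.003396
P(match) = 1 - 0.003396 = 0.996604

P ≈ 0.9966 ≈ 99.66%


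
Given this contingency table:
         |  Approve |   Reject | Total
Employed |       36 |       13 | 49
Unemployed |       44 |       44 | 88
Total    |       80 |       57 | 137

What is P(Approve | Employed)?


P(Approve | Employed) = 36/(36+13) = 36/49

P(Approve|Employed) = 36/49 ≈ 73.47%


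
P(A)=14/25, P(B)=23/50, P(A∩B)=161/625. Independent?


P(A)×P(B) = 161/625
P(A∩B) = 161/625
Equal ✓ → Independent

Yes, independent


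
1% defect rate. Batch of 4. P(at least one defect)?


P(all good) = (99/100)^4 = 96059601/100000000
P(≥1 defect) = 3940399/100000000

P = 3940399/100000000 ≈ 3.94%


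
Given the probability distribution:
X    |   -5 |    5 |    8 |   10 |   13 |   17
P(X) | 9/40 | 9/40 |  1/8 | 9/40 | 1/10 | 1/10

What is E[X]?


E[X] = Σ x·P(X=x)
= (-5)×(9/40) + (5)×(9/40) + (8)×(1/8) + (10)×(9/40) + (13)×(1/10) + (17)×(1/10)
= 25/4

E[X] = 25/4


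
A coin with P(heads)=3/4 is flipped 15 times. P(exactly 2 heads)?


Binomial: P(X=2) = C(15,2)×p^2×(1-p)^13
= 105 × 9/16 × 1/67108864 = 945/1073741824

P(X=2) = 945/1073741824 ≈ 0.00%


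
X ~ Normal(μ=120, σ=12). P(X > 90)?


z = (90-120)/12 = -2.5
P(X > 90) = 1 - P(Z ≤ -2.5) = 1 - 0.0062 = 0.9938

P(X > 90) ≈ 0.9938


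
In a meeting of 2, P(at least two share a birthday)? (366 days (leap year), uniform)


P(all different) = Π(366-i)/366 for i=0..1
= 0.997268
P(match) = 1 - 0.997268 = 0.002732

P ≈ 0.0027 ≈ 0.27%


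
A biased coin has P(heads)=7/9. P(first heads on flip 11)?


Geometric: P(X=11) = (1-p)^(k-1)×p = (2/9)^10×7/9 = 7168/31381059609

P(X=11) = 7168/31381059609 ≈ 0.00%


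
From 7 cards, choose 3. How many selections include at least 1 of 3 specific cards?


Complement: C(7,3) - C(4,3) = 35 - 4 = 31

31


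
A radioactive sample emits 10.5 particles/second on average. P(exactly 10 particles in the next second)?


Poisson(λ=10.5): P(X=10) = e^(-λ)×λ^k/k!
= e^(-10.5) × 10.5^10 / 10!
≈ 2.753644935e-05 × 16288946267.8 / 3628800 ≈ 0.123606

P(X=10) ≈ 0.123606 ≈ 12.36%


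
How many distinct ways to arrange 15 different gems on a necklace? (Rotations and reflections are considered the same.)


Free circular arrangements: rotations and reflections both identified.
(n-1)!/2 = 14!/2 = 87178291200/2 = 43589145600

43589145600


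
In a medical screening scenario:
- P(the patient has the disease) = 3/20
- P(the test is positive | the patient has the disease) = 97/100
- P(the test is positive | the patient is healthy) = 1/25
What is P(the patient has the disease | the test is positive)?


Using Bayes' theorem:
P(A|B) = P(B|A)·P(A) / P(B)

P(the test is positive) = 97/100 × 3/20 + 1/25 × 17/20
= 291/2000 + 17/500 = 359/2000

P(the patient has the disease|the test is positive) = (291/2000) / (359/2000) = 291/359

P(the patient has the disease|the test is positive) = 291/359 ≈ 81.06%


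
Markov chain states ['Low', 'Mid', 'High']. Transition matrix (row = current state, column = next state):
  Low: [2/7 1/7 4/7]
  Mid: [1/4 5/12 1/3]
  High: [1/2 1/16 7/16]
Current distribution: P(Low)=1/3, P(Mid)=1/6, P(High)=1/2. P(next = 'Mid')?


P(next=Mid) = Σᵢ P(now=i)×P(i→Mid)
= 1/3×1/7 + 1/6×5/12 + 1/2×1/16
= 1/21 + 5/72 + 1/32 = 299/2016

P = 299/2016 ≈ 0.1483


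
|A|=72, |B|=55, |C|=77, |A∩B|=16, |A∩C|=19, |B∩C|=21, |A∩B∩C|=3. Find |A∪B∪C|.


|A∪B∪C| = 72+55+77-16-19-21+3 = 151

|A∪B∪C| = 151


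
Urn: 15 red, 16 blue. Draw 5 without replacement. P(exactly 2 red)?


Hypergeometric: C(15,2)×C(16,3)/C(31,5)
= 105×560/169911 = 2800/8091

P(X=2) = 2800/8091 ≈ 34.61%


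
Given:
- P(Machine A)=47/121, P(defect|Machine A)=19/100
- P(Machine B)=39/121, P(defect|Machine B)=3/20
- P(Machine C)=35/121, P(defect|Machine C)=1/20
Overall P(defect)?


P(B) = Σ P(B|Aᵢ)×P(Aᵢ)
  19/100×47/121 = 893/12100
  3/20×39/121 = 117/2420
  1/20×35/121 = 7/484
Sum = 1653/12100

P(defect) = 1653/12100 ≈ 13.66%


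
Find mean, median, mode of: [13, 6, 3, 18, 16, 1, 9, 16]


Sorted: [1, 3, 6, 9, 13, 16, 16, 18]
Mean = 82/8 = 41/4
Median = 11
Freq: {13: 1, 6: 1, 3: 1, 18: 1, 16: 2, 1: 1, 9: 1}
Mode: [16]

Mean=41/4, Median=11, Mode=16


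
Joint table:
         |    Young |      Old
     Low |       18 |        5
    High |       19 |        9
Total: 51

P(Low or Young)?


P(Low∨Young) = P(Low) + P(Young) - P(Low∧Young)
= (23 + 37 - 18)/51 = 42/51 = 14/17

P = 14/17 ≈ 82.35%


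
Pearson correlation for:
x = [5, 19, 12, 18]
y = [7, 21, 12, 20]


n=4, Σx=54, Σy=60, Σxy=938, Σx²=854, Σy²=1034
r = (4×938 - 54×60)/√((4×854 - 54²)(4×1034 - 60²))
= 512/√(500×536) = 512/√268000 ≈ 512/517.6872 ≈ 0.9890

r ≈ 0.9890


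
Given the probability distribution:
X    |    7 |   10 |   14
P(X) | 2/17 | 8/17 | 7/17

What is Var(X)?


E[X] = 192/17
E[X²] = 2270/17
Var(X) = E[X²] - (E[X])² = 2270/17 - 36864/289 = 1726/289

Var(X) = 1726/289 ≈ 5.9723


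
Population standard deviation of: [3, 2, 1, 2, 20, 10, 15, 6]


Mean = 59/8
  (3-59/8)²=1225/64
  (2-59/8)²=1849/64
  (1-59/8)²=2601/64
  (2-59/8)²=1849/64
  (20-59/8)²=10201/64
  (10-59/8)²=441/64
  (15-59/8)²=3721/64
  (6-59/8)²=121/64
Σ(x-μ)² = 2751/8
σ² = (2751/8)/8 = 2751/64

σ = √(2751/64) ≈ 6.5562


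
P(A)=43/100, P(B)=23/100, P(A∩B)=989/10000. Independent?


P(A)×P(B) = 989/10000
P(A∩B) = 989/10000
Equal ✓ → Independent

Yes, independent


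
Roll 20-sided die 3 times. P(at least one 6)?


P(no 6)^3 = (19/20)^3 = 6859/8000
P(≥1) = 1 - 6859/8000 = 1141/8000

P = 1141/8000 ≈ 14.26%


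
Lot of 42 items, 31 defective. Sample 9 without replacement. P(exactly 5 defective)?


Hypergeometric: C(31,5)×C(11,4)/C(42,9)
= 169911×330/445891810 = 801009/6369883

P(X=5) = 801009/6369883 ≈ 12.57%


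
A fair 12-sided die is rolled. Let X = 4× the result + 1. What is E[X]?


E[die] = (1+12)/2 = 13/2
E[X] = 4×13/2 + 1 = 27

E[X] = 27


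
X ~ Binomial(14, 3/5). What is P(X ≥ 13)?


P(X ≥ 13) = Σ P(X=i) for i=13..14
P(X=13) = 44641044/6103515625
P(X=14) = 4782969/6103515625
Sum = 49424013/6103515625

P(X ≥ 13) = 49424013/6103515625 ≈ 0.81%


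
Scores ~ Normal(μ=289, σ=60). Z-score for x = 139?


z = (x - μ)/σ = (139 - 289)/60 = -2.5

z = -2.5


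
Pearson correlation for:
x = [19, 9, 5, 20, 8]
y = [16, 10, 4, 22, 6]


n=5, Σx=61, Σy=58, Σxy=902, Σx²=931, Σy²=892
r = (5×902 - 61×58)/√((5×931 - 61²)(5×892 - 58²))
= 972/√(934×1096) = 972/√1023664 ≈ 972/1011.7628 ≈ 0.9607

r ≈ 0.9607


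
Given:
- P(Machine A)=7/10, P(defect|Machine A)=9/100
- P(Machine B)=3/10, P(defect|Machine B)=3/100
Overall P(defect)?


P(B) = Σ P(B|Aᵢ)×P(Aᵢ)
  9/100×7/10 = 63/1000
  3/100×3/10 = 9/1000
Sum = 9/125

P(defect) = 9/125 ≈ 7.20%


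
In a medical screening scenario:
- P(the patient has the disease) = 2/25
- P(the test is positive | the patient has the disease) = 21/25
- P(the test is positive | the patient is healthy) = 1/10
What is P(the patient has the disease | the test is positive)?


Using Bayes' theorem:
P(A|B) = P(B|A)·P(A) / P(B)

P(the test is positive) = 21/25 × 2/25 + 1/10 × 23/25
= 42/625 + 23/250 = 199/1250

P(the patient has the disease|the test is positive) = (42/625) / (199/1250) = 84/199

P(the patient has the disease|the test is positive) = 84/199 ≈ 42.21%


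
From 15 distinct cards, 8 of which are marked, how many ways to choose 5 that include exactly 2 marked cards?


Choose 2 of the 8 marked cards and 3 of the other 7 cards:
C(8,2)×C(7,3) = 28×35 = 980

980


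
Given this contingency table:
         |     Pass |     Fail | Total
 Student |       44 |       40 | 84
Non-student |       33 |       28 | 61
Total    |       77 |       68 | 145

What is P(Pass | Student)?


P(Pass | Student) = 44/(44+40) = 44/84 = 11/21

P(Pass|Student) = 11/21 ≈ 52.38%


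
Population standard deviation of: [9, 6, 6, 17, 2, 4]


Mean = 44/6 = 22/3
  (9-22/3)²=25/9
  (6-22/3)²=16/9
  (6-22/3)²=16/9
  (17-22/3)²=841/9
  (2-22/3)²=256/9
  (4-22/3)²=100/9
Σ(x-μ)² = 418/3
σ² = (418/3)/6 = 209/9

σ = √(209/9) ≈ 4.8189


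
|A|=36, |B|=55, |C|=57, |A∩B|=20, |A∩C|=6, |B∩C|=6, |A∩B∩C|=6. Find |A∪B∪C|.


|A∪B∪C| = 36+55+57-20-6-6+6 = 122

|A∪B∪C| = 122


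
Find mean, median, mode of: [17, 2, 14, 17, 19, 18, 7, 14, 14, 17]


Sorted: [2, 7, 14, 14, 14, 17, 17, 17, 18, 19]
Mean = 139/10
Median = 31/2
Freq: {17: 3, 2: 1, 14: 3, 19: 1, 18: 1, 7: 1}
Mode: [14, 17]

Mean=139/10, Median=31/2, Mode=[14, 17]


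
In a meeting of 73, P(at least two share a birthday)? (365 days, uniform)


P(all different) = Π(365-i)/365 for i=0..72
= 0.000439
P(match) = 1 - 0.000439 = 0.999561

P ≈ 0.9996 ≈ 99.96%


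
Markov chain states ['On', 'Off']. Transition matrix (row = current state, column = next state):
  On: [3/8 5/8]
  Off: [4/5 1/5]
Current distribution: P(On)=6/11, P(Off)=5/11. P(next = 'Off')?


P(next=Off) = Σᵢ P(now=i)×P(i→Off)
= 6/11×5/8 + 5/11×1/5
= 15/44 + 1/11 = 19/44

P = 19/44 ≈ 0.4318


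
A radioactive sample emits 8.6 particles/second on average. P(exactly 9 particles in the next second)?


Poisson(λ=8.6): P(X=9) = e^(-λ)×λ^k/k!
= e^(-8.6) × 8.6^9 / 9!
≈ 0.0001841057937 × 257327417.312 / 362880 ≈ 0.130554

P(X=9) ≈ 0.130554 ≈ 13.06%


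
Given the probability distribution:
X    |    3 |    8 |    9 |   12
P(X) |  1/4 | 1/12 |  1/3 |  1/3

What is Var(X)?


E[X] = 101/12
E[X²] = 991/12
Var(X) = E[X²] - (E[X])² = 991/12 - 10201/144 = 1691/144

Var(X) = 1691/144 ≈ 11.7431


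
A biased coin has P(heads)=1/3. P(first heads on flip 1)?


Geometric: P(X=1) = (1-p)^(k-1)×p = (2/3)^0×1/3 = 1/3

P(X=1) = 1/3 ≈ 33.33%


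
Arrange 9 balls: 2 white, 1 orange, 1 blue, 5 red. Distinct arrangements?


9!/(2!×1!×1!×5!) = 1512

1512


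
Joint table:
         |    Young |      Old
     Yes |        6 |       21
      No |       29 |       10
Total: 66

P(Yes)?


P(Yes) = (6+21)/66 = 27/66 = 9/22

P(Yes) = 9/22 ≈ 40.91%


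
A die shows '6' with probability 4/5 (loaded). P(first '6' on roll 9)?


Geometric: P(X=9) = (1-p)^(k-1)×p = (1/5)^8×4/5 = 4/1953125

P(X=9) = 4/1953125 ≈ 0.00%


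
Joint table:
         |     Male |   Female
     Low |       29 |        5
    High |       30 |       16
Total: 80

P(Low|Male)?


P(Low|Male) = 29/(29+30) = 29/59

P = 29/59 ≈ 49.15%


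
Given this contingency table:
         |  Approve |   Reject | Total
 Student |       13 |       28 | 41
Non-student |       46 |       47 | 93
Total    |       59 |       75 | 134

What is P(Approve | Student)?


P(Approve | Student) = 13/(13+28) = 13/41

P(Approve|Student) = 13/41 ≈ 31.71%


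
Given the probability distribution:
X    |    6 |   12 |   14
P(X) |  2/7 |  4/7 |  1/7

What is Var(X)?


E[X] = 74/7
E[X²] = 844/7
Var(X) = E[X²] - (E[X])² = 844/7 - 5476/49 = 432/49

Var(X) = 432/49 ≈ 8.8163


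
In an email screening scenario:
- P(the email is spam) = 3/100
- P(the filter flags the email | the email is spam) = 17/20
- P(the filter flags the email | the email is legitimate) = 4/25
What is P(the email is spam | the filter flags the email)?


Using Bayes' theorem:
P(A|B) = P(B|A)·P(A) / P(B)

P(the filter flags the email) = 17/20 × 3/100 + 4/25 × 97/100
= 51/2000 + 97/625 = 1807/10000

P(the email is spam|the filter flags the email) = (51/2000) / (1807/10000) = 255/1807

P(the email is spam|the filter flags the email) = 255/1807 ≈ 14.11%


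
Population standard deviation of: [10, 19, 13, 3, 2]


Mean = 47/5
  (10-47/5)²=9/25
  (19-47/5)²=2304/25
  (13-47/5)²=324/25
  (3-47/5)²=1024/25
  (2-47/5)²=1369/25
Σ(x-μ)² = 1006/5
σ² = (1006/5)/5 = 1006/25

σ = √(1006/25) ≈ 6.3435


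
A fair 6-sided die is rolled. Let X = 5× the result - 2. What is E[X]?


E[die] = (1+6)/2 = 7/2
E[X] = 5×7/2 - 2 = 31/2

E[X] = 31/2


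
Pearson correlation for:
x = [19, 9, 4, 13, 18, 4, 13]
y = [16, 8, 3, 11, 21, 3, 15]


n=7, Σx=80, Σy=77, Σxy=1116, Σx²=1136, Σy²=1125
r = (7×1116 - 80×77)/√((7×1136 - 80²)(7×1125 - 77²))
= 1652/√(1552×1946) = 1652/√3020192 ≈ 1652/1737.8700 ≈ 0.9506

r ≈ 0.9506


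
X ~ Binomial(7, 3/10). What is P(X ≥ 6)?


P(X ≥ 6) = Σ P(X=i) for i=6..7
P(X=6) = 35721/10000000
P(X=7) = 2187/10000000
Sum = 9477/2500000

P(X ≥ 6) = 9477/2500000 ≈ 0.38%


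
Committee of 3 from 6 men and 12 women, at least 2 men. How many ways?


Count by #men:
  2M,1W: C(6,2)×C(12,1)=180
  3M,0W: C(6,3)×C(12,0)=20
Total = 200

200


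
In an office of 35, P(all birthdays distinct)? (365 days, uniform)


P(all different) = Π(365-i)/365 for i=0..34
= (365/365)×(364/365)×...×(331/365)
= 0.185617

P ≈ 0.1856 ≈ 18.56%


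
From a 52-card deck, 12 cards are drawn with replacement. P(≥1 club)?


P(not a club) = 39/52 = 3/4
P(none in 12 draws) = (3/4)^12 = 531441/16777216
P(≥1 club) = 1 - 531441/16777216 = 16245775/16777216

P = 16245775/16777216 ≈ 96.83%


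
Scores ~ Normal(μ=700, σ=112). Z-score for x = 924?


z = (x - μ)/σ = (924 - 700)/112 = 2.0

z = 2.0


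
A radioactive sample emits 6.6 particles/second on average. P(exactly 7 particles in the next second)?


Poisson(λ=6.6): P(X=7) = e^(-λ)×λ^k/k!
= e^(-6.6) × 6.6^7 / 7!
≈ 0.001360368038 × 545516.070106 / 5040 ≈ 0.147243

P(X=7) ≈ 0.147243 ≈ 14.72%


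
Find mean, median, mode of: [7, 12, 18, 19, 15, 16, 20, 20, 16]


Sorted: [7, 12, 15, 16, 16, 18, 19, 20, 20]
Mean = 143/9
Median = 16
Freq: {7: 1, 12: 1, 18: 1, 19: 1, 15: 1, 16: 2, 20: 2}
Mode: [16, 20]

Mean=143/9, Median=16, Mode=[16, 20]


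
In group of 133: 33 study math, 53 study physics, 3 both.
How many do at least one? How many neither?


|A∪B| = 33+53-3 = 83
Neither = 133-83 = 50

At least one: 83; Neither: 50


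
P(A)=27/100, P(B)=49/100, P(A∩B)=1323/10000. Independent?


P(A)×P(B) = 1323/10000
P(A∩B) = 1323/10000
Equal ✓ → Independent

Yes, independent


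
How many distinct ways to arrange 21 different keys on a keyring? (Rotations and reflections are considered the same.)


Free circular arrangements: rotations and reflections both identified.
(n-1)!/2 = 20!/2 = 2432902008176640000/2 = 1216451004088320000

1216451004088320000


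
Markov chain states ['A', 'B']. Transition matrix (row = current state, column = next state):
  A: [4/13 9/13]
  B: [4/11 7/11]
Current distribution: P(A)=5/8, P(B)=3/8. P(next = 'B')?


P(next=B) = Σᵢ P(now=i)×P(i→B)
= 5/8×9/13 + 3/8×7/11
= 45/104 + 21/88 = 96/143

P = 96/143 ≈ 0.6713


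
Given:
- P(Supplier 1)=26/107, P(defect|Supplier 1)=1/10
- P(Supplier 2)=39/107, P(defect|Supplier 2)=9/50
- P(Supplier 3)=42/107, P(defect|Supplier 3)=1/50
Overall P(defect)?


P(B) = Σ P(B|Aᵢ)×P(Aᵢ)
  1/10×26/107 = 13/535
  9/50×39/107 = 351/5350
  1/50×42/107 = 21/2675
Sum = 523/5350

P(defect) = 523/5350 ≈ 9.78%


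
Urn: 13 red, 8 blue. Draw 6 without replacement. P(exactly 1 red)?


Hypergeometric: C(13,1)×C(8,5)/C(21,6)
= 13×56/54264 = 13/969

P(X=1) = 13/969 ≈ 1.34%


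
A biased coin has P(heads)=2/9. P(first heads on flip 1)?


Geometric: P(X=1) = (1-p)^(k-1)×p = (7/9)^0×2/9 = 2/9

P(X=1) = 2/9 ≈ 22.22%


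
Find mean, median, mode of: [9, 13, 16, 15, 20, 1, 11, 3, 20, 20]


Sorted: [1, 3, 9, 11, 13, 15, 16, 20, 20, 20]
Mean = 128/10 = 64/5
Median = 14
Freq: {9: 1, 13: 1, 16: 1, 15: 1, 20: 3, 1: 1, 11: 1, 3: 1}
Mode: [20]

Mean=64/5, Median=14, Mode=20


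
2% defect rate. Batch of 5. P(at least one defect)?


P(all good) = (49/50)^5 = 282475249/312500000
P(≥1 defect) = 30024751/312500000

P = 30024751/312500000 ≈ 9.61%


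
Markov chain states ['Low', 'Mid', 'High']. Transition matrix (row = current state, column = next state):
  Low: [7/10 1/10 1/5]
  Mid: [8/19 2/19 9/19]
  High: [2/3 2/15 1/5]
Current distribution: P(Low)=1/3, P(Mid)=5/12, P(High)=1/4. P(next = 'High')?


P(next=High) = Σᵢ P(now=i)×P(i→High)
= 1/3×1/5 + 5/12×9/19 + 1/4×1/5
= 1/15 + 15/76 + 1/20 = 179/570

P = 179/570 ≈ 0.3140


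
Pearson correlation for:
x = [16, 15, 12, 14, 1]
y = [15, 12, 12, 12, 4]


n=5, Σx=58, Σy=55, Σxy=736, Σx²=822, Σy²=673
r = (5×736 - 58×55)/√((5×822 - 58²)(5×673 - 55²))
= 490/√(746×340) = 490/√253640 ≈ 490/503.6268 ≈ 0.9729

r ≈ 0.9729


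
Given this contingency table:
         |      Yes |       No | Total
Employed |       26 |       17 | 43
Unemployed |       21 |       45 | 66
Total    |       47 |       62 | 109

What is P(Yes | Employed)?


P(Yes | Employed) = 26/(26+17) = 26/43

P(Yes|Employed) = 26/43 ≈ 60.47%


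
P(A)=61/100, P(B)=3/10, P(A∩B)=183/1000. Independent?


P(A)×P(B) = 183/1000
P(A∩B) = 183/1000
Equal ✓ → Independent

Yes, independent


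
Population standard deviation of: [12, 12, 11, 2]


Mean = 37/4
  (12-37/4)²=121/16
  (12-37/4)²=121/16
  (11-37/4)²=49/16
  (2-37/4)²=841/16
Σ(x-μ)² = 283/4
σ² = (283/4)/4 = 283/16

σ = √(283/16) ≈ 4.2057


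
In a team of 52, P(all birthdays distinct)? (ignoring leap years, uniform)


P(all different) = Π(365-i)/365 for i=0..51
= (365/365)×(364/365)×...×(314/365)
= 0.021995

P ≈ 0.0220 ≈ 2.20%


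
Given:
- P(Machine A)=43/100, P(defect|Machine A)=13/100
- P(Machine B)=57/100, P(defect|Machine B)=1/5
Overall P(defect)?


P(B) = Σ P(B|Aᵢ)×P(Aᵢ)
  13/100×43/100 = 559/10000
  1/5×57/100 = 57/500
Sum = 1699/10000

P(defect) = 1699/10000 ≈ 16.99%


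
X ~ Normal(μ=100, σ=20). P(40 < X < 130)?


z₁=(40-100)/20=-3.0, z₂=(130-100)/20=1.5
P = Φ(1.5) - Φ(-3.0) = 0.933193 - 0.001350 = 0.931843 ≈ 0.9318

P(40 < X < 130) ≈ 0.9318


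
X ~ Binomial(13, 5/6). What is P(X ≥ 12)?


P(X ≥ 12) = Σ P(X=i) for i=12..13
P(X=12) = 3173828125/13060694016
P(X=13) = 1220703125/13060694016
Sum = 244140625/725594112

P(X ≥ 12) = 244140625/725594112 ≈ 33.65%


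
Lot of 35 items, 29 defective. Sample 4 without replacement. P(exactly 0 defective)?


Hypergeometric: C(29,0)×C(6,4)/C(35,4)
= 1×15/52360 = 3/10472

P(X=0) = 3/10472 ≈ 0.03%


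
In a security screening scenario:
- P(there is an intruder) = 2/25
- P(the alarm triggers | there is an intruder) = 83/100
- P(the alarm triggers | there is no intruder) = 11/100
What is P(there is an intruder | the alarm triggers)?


Using Bayes' theorem:
P(A|B) = P(B|A)·P(A) / P(B)

P(the alarm triggers) = 83/100 × 2/25 + 11/100 × 23/25
= 83/1250 + 253/2500 = 419/2500

P(there is an intruder|the alarm triggers) = (83/1250) / (419/2500) = 166/419

P(there is an intruder|the alarm triggers) = 166/419 ≈ 39.62%


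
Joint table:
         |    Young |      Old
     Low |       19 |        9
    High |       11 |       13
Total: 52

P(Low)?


P(Low) = (19+9)/52 = 28/52 = 7/13

P(Low) = 7/13 ≈ 53.85%


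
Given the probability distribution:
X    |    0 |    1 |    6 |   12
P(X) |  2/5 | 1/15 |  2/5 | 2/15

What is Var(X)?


E[X] = 61/15
E[X²] = 101/3
Var(X) = E[X²] - (E[X])² = 101/3 - 3721/225 = 3854/225

Var(X) = 3854/225 ≈ 17.1289


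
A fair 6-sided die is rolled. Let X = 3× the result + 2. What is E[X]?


E[die] = (1+6)/2 = 7/2
E[X] = 3×7/2 + 2 = 25/2

E[X] = 25/2


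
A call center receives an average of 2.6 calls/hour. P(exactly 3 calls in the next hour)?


Poisson(λ=2.6): P(X=3) = e^(-λ)×λ^k/k!
= e^(-2.6) × 2.6^3 / 3!
≈ 0.07427357821 × 17.576 / 6 ≈ 0.217572

P(X=3) ≈ 0.217572 ≈ 21.76%


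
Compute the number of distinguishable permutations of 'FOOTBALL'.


Letters: 8, freq: {'F': 1, 'O': 2, 'T': 1, 'B': 1, 'A': 1, 'L': 2}
8!/(1!×2!×1!×1!×1!×2!) = 40320/4 = 10080

10080


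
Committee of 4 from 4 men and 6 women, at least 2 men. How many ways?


Count by #men:
  2M,2W: C(4,2)×C(6,2)=90
  3M,1W: C(4,3)×C(6,1)=24
  4M,0W: C(4,4)×C(6,0)=1
Total = 115

115


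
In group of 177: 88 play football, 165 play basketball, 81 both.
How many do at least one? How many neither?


|A∪B| = 88+165-81 = 172
Neither = 177-172 = 5

At least one: 172; Neither: 5


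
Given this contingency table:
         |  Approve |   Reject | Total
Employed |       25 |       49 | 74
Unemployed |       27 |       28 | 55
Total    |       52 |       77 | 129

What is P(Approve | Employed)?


P(Approve | Employed) = 25/(25+49) = 25/74

P(Approve|Employed) = 25/74 ≈ 33.78%


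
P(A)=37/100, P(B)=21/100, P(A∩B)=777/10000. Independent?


P(A)×P(B) = 777/10000
P(A∩B) = 777/10000
Equal ✓ → Independent

Yes, independent


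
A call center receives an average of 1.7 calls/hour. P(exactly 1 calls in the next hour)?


Poisson(λ=1.7): P(X=1) = e^(-λ)×λ^k/k!
= e^(-1.7) × 1.7^1 / 1!
≈ 0.1826835241 × 1.7 / 1 ≈ 0.310562

P(X=1) ≈ 0.310562 ≈ 31.06%


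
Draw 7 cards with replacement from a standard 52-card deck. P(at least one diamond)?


P(not a diamond) = 39/52 = 3/4
P(none in 7 draws) = (3/4)^7 = 2187/16384
P(≥1 diamond) = 1 - 2187/16384 = 14197/16384

P = 14197/16384 ≈ 86.65%


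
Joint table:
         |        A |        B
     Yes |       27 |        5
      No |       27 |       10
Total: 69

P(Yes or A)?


P(Yes∨A) = P(Yes) + P(A) - P(Yes∧A)
= (32 + 54 - 27)/69 = 59/69

P = 59/69 ≈ 85.51%


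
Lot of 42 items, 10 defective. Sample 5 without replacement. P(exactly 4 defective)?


Hypergeometric: C(10,4)×C(32,1)/C(42,5)
= 210×32/850668 = 80/10127

P(X=4) = 80/10127 ≈ 0.79%


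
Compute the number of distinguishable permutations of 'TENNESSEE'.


Letters: 9, freq: {'T': 1, 'E': 4, 'N': 2, 'S': 2}
9!/(1!×4!×2!×2!) = 362880/96 = 3780

3780


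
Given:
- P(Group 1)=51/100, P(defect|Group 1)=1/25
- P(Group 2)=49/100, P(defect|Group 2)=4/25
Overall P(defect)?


P(B) = Σ P(B|Aᵢ)×P(Aᵢ)
  1/25×51/100 = 51/2500
  4/25×49/100 = 49/625
Sum = 247/2500

P(defect) = 247/2500 ≈ 9.88%


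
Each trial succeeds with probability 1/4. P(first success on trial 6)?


Geometric: P(X=6) = (1-p)^(k-1)×p = (3/4)^5×1/4 = 243/4096

P(X=6) = 243/4096 ≈ 5.93%


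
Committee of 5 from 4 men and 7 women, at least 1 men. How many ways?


Count by #men:
  1M,4W: C(4,1)×C(7,4)=140
  2M,3W: C(4,2)×C(7,3)=210
  3M,2W: C(4,3)×C(7,2)=84
  4M,1W: C(4,4)×C(7,1)=7
Total = 441

441


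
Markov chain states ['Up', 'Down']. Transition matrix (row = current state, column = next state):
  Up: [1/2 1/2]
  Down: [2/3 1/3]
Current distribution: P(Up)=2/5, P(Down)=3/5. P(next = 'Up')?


P(next=Up) = Σᵢ P(now=i)×P(i→Up)
= 2/5×1/2 + 3/5×2/3
= 1/5 + 2/5 = 3/5

P = 3/5 ≈ 0.6000


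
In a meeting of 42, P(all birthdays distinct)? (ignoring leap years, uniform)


P(all different) = Π(365-i)/365 for i=0..41
= (365/365)×(364/365)×...×(324/365)
= 0.085970

P ≈ 0.0860 ≈ 8.60%


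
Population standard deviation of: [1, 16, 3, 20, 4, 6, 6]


Mean = 56/7 = 8
  (1-8)²=49
  (16-8)²=64
  (3-8)²=25
  (20-8)²=144
  (4-8)²=16
  (6-8)²=4
  (6-8)²=4
Σ(x-μ)² = 306
σ² = 306/7

σ = √(306/7) ≈ 6.6117


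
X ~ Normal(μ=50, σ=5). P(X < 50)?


z = (50-50)/5 = 0.0
P(Z < 0.0) = 0.5000

P(X < 50) ≈ 0.5000


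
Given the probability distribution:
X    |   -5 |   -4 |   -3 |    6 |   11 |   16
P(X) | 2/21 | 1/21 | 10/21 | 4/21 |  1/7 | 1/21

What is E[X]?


E[X] = Σ x·P(X=x)
= (-5)×(2/21) + (-4)×(1/21) + (-3)×(10/21) + (6)×(4/21) + (11)×(1/7) + (16)×(1/21)
= 29/21

E[X] = 29/21


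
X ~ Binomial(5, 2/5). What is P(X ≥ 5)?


P(X ≥ 5) = Σ P(X=i) for i=5..5
P(X=5) = 32/3125
Sum = 32/3125

P(X ≥ 5) = 32/3125 ≈ 1.02%


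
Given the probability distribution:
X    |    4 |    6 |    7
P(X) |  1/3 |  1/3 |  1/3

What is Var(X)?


E[X] = 17/3
E[X²] = 101/3
Var(X) = E[X²] - (E[X])² = 101/3 - 289/9 = 14/9

Var(X) = 14/9 ≈ 1.5556


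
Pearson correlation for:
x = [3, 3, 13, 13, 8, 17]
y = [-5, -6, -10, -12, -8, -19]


n=6, Σx=57, Σy=-60, Σxy=-706, Σx²=709, Σy²=730
r = (6×(-706) - 57×(-60))/√((6×709 - 57²)(6×730 - (-60)²))
= -816/√(1005×780) = -816/√783900 ≈ -816/885.3813 ≈ -0.9216

r ≈ -0.9216


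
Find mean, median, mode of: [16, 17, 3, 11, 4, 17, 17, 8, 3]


Sorted: [3, 3, 4, 8, 11, 16, 17, 17, 17]
Mean = 96/9 = 32/3
Median = 11
Freq: {16: 1, 17: 3, 3: 2, 11: 1, 4: 1, 8: 1}
Mode: [17]

Mean=32/3, Median=11, Mode=17


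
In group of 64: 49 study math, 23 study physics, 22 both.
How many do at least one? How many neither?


|A∪B| = 49+23-22 = 50
Neither = 64-50 = 14

At least one: 50; Neither: 14


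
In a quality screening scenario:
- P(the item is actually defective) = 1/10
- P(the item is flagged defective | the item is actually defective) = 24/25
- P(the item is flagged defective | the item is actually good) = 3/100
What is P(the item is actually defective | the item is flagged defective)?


Using Bayes' theorem:
P(A|B) = P(B|A)·P(A) / P(B)

P(the item is flagged defective) = 24/25 × 1/10 + 3/100 × 9/10
= 12/125 + 27/1000 = 123/1000

P(the item is actually defective|the item is flagged defective) = (12/125) / (123/1000) = 32/41

P(the item is actually defective|the item is flagged defective) = 32/41 ≈ 78.05%


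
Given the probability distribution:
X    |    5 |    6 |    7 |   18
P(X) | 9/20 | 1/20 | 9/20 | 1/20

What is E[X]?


E[X] = Σ x·P(X=x)
= (5)×(9/20) + (6)×(1/20) + (7)×(9/20) + (18)×(1/20)
= 33/5

E[X] = 33/5


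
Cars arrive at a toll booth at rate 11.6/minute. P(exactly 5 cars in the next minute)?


Poisson(λ=11.6): P(X=5) = e^(-λ)×λ^k/k!
= e^(-11.6) × 11.6^5 / 5!
≈ 9.166087736e-06 × 210034.16576 / 120 ≈ 0.016043

P(X=5) ≈ 0.016043 ≈ 1.60%


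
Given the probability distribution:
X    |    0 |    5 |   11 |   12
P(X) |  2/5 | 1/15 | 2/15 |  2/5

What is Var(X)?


E[X] = 33/5
E[X²] = 377/5
Var(X) = E[X²] - (E[X])² = 377/5 - 1089/25 = 796/25

Var(X) = 796/25 ≈ 31.8400


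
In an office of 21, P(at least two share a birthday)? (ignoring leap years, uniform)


P(all different) = Π(365-i)/365 for i=0..20
= 0.556312
P(match) = 1 - 0.556312 = 0.443688

P ≈ 0.4437 ≈ 44.37%


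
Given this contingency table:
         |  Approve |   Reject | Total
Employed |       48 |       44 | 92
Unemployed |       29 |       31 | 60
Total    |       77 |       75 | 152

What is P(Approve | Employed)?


P(Approve | Employed) = 48/(48+44) = 48/92 = 12/23

P(Approve|Employed) = 12/23 ≈ 52.17%


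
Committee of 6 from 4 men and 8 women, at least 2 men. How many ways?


Count by #men:
  2M,4W: C(4,2)×C(8,4)=420
  3M,3W: C(4,3)×C(8,3)=224
  4M,2W: C(4,4)×C(8,2)=28
Total = 672

672


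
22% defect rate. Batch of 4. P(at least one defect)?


P(all good) = (39/50)^4 = 2313441/6250000
P(≥1 defect) = 3936559/6250000

P = 3936559/6250000 ≈ 62.98%


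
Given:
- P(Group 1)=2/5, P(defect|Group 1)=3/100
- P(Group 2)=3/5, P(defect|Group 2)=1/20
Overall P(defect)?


P(B) = Σ P(B|Aᵢ)×P(Aᵢ)
  3/100×2/5 = 3/250
  1/20×3/5 = 3/100
Sum = 21/500

P(defect) = 21/500 ≈ 4.20%


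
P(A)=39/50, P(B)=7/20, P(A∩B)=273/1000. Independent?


P(A)×P(B) = 273/1000
P(A∩B) = 273/1000
Equal ✓ → Independent

Yes, independent


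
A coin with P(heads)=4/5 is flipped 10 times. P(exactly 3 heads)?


Binomial: P(X=3) = C(10,3)×p^3×(1-p)^7
= 120 × 64/125 × 1/78125 = 1536/1953125

P(X=3) = 1536/1953125 ≈ 0.08%


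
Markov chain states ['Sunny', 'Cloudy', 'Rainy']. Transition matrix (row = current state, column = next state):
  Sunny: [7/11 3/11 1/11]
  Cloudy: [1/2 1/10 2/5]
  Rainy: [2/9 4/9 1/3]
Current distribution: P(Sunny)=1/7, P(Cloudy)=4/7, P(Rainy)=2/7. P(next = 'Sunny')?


P(next=Sunny) = Σᵢ P(now=i)×P(i→Sunny)
= 1/7×7/11 + 4/7×1/2 + 2/7×2/9
= 1/11 + 2/7 + 4/63 = 305/693

P = 305/693 ≈ 0.4401


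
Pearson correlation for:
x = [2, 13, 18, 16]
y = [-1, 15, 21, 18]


n=4, Σx=49, Σy=53, Σxy=859, Σx²=753, Σy²=991
r = (4×859 - 49×53)/√((4×753 - 49²)(4×991 - 53²))
= 839/√(611×1155) = 839/√705705 ≈ 839/840.0625 ≈ 0.9987

r ≈ 0.9987


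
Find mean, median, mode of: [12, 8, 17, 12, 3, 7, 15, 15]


Sorted: [3, 7, 8, 12, 12, 15, 15, 17]
Mean = 89/8
Median = 12
Freq: {12: 2, 8: 1, 17: 1, 3: 1, 7: 1, 15: 2}
Mode: [12, 15]

Mean=89/8, Median=12, Mode=[12, 15]


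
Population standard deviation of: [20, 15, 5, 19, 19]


Mean = 78/5
  (20-78/5)²=484/25
  (15-78/5)²=9/25
  (5-78/5)²=2809/25
  (19-78/5)²=289/25
  (19-78/5)²=289/25
Σ(x-μ)² = 776/5
σ² = (776/5)/5 = 776/25

σ = √(776/25) ≈ 5.5714


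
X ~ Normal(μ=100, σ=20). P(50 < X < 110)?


z₁=(50-100)/20=-2.5, z₂=(110-100)/20=0.5
P = Φ(0.5) - Φ(-2.5) = 0.691462 - 0.006210 = 0.685252 ≈ 0.6853

P(50 < X < 110) ≈ 0.6853


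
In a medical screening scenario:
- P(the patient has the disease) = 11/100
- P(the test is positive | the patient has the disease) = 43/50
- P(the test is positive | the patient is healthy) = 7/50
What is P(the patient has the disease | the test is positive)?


Using Bayes' theorem:
P(A|B) = P(B|A)·P(A) / P(B)

P(the test is positive) = 43/50 × 11/100 + 7/50 × 89/100
= 473/5000 + 623/5000 = 137/625

P(the patient has the disease|the test is positive) = (473/5000) / (137/625) = 473/1096

P(the patient has the disease|the test is positive) = 473/1096 ≈ 43.16%


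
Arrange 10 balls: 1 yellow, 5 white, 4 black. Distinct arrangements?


10!/(1!×5!×4!) = 1260

1260


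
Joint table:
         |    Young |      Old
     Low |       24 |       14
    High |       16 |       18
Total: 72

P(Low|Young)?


P(Low|Young) = 24/(24+16) = 24/40 = 3/5

P = 3/5 ≈ 60.00%


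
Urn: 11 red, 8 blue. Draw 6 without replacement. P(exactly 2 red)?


Hypergeometric: C(11,2)×C(8,4)/C(19,6)
= 55×70/27132 = 275/1938

P(X=2) = 275/1938 ≈ 14.19%


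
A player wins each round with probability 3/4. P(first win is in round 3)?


Geometric: P(X=3) = (1-p)^(k-1)×p = (1/4)^2×3/4 = 3/64

P(X=3) = 3/64 ≈ 4.69%


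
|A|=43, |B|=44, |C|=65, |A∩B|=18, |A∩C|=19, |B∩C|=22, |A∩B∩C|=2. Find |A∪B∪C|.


|A∪B∪C| = 43+44+65-18-19-22+2 = 95

|A∪B∪C| = 95


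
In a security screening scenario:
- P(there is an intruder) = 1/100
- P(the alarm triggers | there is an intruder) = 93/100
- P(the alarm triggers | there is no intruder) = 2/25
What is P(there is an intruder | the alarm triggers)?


Using Bayes' theorem:
P(A|B) = P(B|A)·P(A) / P(B)

P(the alarm triggers) = 93/100 × 1/100 + 2/25 × 99/100
= 93/10000 + 99/1250 = 177/2000

P(there is an intruder|the alarm triggers) = (93/10000) / (177/2000) = 31/295

P(there is an intruder|the alarm triggers) = 31/295 ≈ 10.51%


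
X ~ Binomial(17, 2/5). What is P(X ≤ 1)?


P(X ≤ 1) = Σ P(X=i) for i=0..1
P(X=0) = 129140163/762939453125
P(X=1) = 1463588514/762939453125
Sum = 1592728677/762939453125

P(X ≤ 1) = 1592728677/762939453125 ≈ 0.21%


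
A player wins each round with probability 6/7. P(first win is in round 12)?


Geometric: P(X=12) = (1-p)^(k-1)×p = (1/7)^11×6/7 = 6/13841287201

P(X=12) = 6/13841287201 ≈ 0.00%


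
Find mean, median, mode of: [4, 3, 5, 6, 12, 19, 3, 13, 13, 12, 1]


Sorted: [1, 3, 3, 4, 5, 6, 12, 12, 13, 13, 19]
Mean = 91/11
Median = 6
Freq: {4: 1, 3: 2, 5: 1, 6: 1, 12: 2, 19: 1, 13: 2, 1: 1}
Mode: [3, 12, 13]

Mean=91/11, Median=6, Mode=[3, 12, 13]


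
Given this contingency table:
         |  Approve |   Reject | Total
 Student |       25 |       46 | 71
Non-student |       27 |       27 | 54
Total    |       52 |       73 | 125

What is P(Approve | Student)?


P(Approve | Student) = 25/(25+46) = 25/71

P(Approve|Student) = 25/71 ≈ 35.21%


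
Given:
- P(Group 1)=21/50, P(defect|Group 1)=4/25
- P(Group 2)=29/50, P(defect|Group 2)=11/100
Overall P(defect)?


P(B) = Σ P(B|Aᵢ)×P(Aᵢ)
  4/25×21/50 = 42/625
  11/100×29/50 = 319/5000
Sum = 131/1000

P(defect) = 131/1000 ≈ 13.10%


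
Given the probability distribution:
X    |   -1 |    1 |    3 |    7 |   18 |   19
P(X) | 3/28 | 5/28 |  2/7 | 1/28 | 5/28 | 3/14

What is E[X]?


E[X] = Σ x·P(X=x)
= (-1)×(3/28) + (1)×(5/28) + (3)×(2/7) + (7)×(1/28) + (18)×(5/28) + (19)×(3/14)
= 237/28

E[X] = 237/28


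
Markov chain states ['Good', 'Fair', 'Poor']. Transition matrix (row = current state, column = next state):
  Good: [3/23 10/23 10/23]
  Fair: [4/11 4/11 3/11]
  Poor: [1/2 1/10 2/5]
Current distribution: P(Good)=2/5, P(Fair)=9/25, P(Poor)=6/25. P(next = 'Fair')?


P(next=Fair) = Σᵢ P(now=i)×P(i→Fair)
= 2/5×10/23 + 9/25×4/11 + 6/25×1/10
= 4/23 + 36/275 + 3/125 = 10399/31625

P = 10399/31625 ≈ 0.3288


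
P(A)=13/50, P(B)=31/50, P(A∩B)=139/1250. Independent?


P(A)×P(B) = 403/2500
P(A∩B) = 139/1250
Not equal → NOT independent

No, not independent


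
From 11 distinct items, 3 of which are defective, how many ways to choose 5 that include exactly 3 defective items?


Choose 3 of the 3 defective items and 2 of the other 8 items:
C(3,3)×C(8,2) = 1×28 = 28

28


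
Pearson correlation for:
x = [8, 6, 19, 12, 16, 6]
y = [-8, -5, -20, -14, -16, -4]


n=6, Σx=67, Σy=-67, Σxy=-922, Σx²=897, Σy²=957
r = (6×(-922) - 67×(-67))/√((6×897 - 67²)(6×957 - (-67)²))
= -1043/√(893×1253) = -1043/√1118929 ≈ -1043/1057.7944 ≈ -0.9860

r ≈ -0.9860


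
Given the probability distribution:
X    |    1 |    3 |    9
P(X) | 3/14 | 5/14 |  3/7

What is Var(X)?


E[X] = 36/7
E[X²] = 267/7
Var(X) = E[X²] - (E[X])² = 267/7 - 1296/49 = 573/49

Var(X) = 573/49 ≈ 11.6939


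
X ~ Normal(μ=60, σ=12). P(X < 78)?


z = (78-60)/12 = 1.5
P(Z < 1.5) = 0.9332

P(X < 78) ≈ 0.9332


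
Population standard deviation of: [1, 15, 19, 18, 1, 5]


Mean = 59/6
  (1-59/6)²=2809/36
  (15-59/6)²=961/36
  (19-59/6)²=3025/36
  (18-59/6)²=2401/36
  (1-59/6)²=2809/36
  (5-59/6)²=841/36
Σ(x-μ)² = 2141/6
σ² = (2141/6)/6 = 2141/36

σ = √(2141/36) ≈ 7.7118


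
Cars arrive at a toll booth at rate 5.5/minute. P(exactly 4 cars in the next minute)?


Poisson(λ=5.5): P(X=4) = e^(-λ)×λ^k/k!
= e^(-5.5) × 5.5^4 / 4!
≈ 0.004086771438 × 915.0625 / 24 ≈ 0.155819

P(X=4) ≈ 0.155819 ≈ 15.58%


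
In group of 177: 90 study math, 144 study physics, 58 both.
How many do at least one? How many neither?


|A∪B| = 90+144-58 = 176
Neither = 177-176 = 1

At least one: 176; Neither: 1


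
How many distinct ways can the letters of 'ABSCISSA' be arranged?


Letters: 8, freq: {'A': 2, 'B': 1, 'S': 3, 'C': 1, 'I': 1}
8!/(2!×1!×3!×1!×1!) = 40320/12 = 3360

3360


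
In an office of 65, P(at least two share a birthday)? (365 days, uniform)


P(all different) = Π(365-i)/365 for i=0..64
= 0.002317
P(match) = 1 - 0.002317 = 0.997683

P ≈ 0.9977 ≈ 99.77%
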